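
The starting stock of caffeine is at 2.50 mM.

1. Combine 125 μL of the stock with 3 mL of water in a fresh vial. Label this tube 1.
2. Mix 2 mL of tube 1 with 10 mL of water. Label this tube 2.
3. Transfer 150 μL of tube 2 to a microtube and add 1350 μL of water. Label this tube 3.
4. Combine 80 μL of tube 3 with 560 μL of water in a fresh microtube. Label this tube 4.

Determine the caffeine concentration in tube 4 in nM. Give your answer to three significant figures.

Step 1: 125 μL + 3 mL = 3125 μL total → factor 3125/125 = 25
Step 2: 2 mL + 10 mL = 12 mL total → factor 12/2 = 6
Step 3: 150 μL + 1350 μL = 1500 μL total → factor 1500/150 = 10
Step 4: 80 μL + 560 μL = 640 μL total → factor 640/80 = 8
Overall dilution factor = 25 × 6 × 10 × 8 = 12000
Final = 2.50 mM / 12000 = 0.0002083 mM = 208 nM

208 nM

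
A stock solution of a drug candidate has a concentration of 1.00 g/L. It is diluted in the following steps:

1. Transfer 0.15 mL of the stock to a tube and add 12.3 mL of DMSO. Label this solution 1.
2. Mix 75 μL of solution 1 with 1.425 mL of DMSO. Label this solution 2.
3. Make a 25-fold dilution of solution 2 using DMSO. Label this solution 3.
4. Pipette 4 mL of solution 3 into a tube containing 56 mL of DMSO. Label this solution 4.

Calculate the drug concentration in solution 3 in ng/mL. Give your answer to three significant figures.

24.1 ng/mL

Step 1: 0.15 mL + 12.3 mL = 12.45 mL total → factor 12.45/0.15 = 83
Step 2: 75 μL + 1.425 mL = 1500 μL total → factor 1500/75 = 20
Step 3: 25-fold → factor 25
Dilution factor through solution 3 = 83 × 20 × 25 = 41500
[solution 3] = 1.00 g/L / 41500 = 2.410 × 10^-5 g/L = 24.1 ng/mL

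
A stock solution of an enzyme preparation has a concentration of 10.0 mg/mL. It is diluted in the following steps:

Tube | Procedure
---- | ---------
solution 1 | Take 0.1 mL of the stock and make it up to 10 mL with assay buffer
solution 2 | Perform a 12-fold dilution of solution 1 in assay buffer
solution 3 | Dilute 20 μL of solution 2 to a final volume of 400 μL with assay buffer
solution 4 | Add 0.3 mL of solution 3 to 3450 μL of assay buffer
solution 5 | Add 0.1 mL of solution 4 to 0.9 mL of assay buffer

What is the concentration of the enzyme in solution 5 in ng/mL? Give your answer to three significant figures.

Step 1: 0.1 mL brought to 10 mL → factor 10/0.1 = 100
Step 2: 12-fold → factor 12
Step 3: 20 μL brought to 400 μL → factor 400/20 = 20
Step 4: 0.3 mL + 3450 μL = 3.75 mL total → factor 3.75/0.3 = 12.5
Step 5: 0.1 mL + 0.9 mL = 1 mL total → factor 1/0.1 = 10
Overall dilution factor = 100 × 12 × 20 × 12.5 × 10 = 3 × 10^6
Final = 10.0 mg/mL / 3 × 10^6 = 3.333 × 10^-6 mg/mL = 3.33 ng/mL

3.33 ng/mL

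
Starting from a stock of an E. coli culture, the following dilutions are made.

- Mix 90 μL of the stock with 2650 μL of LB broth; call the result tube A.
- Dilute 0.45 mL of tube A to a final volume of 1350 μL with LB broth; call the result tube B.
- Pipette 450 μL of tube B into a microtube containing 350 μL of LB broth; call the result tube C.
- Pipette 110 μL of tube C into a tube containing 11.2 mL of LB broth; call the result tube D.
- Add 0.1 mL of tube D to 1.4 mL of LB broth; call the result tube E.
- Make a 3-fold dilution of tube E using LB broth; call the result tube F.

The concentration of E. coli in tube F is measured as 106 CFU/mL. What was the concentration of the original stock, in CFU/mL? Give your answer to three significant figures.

7.96 × 10^7 CFU/mL

Step 1: 90 μL + 2650 μL = 2740 μL total → factor 2740/90 = 30.444
Step 2: 0.45 mL brought to 1350 μL → factor 1.35/0.45 = 3
Step 3: 450 μL + 350 μL = 800 μL total → factor 800/450 = 1.7778
Step 4: 110 μL + 11.2 mL = 11310 μL total → factor 11310/110 = 102.82
Step 5: 0.1 mL + 1.4 mL = 1.5 mL total → factor 1.5/0.1 = 15
Step 6: 3-fold → factor 3
Overall dilution factor = 30.444 × 3 × 1.7778 × 102.82 × 15 × 3 = 7.5126 × 10^5
Stock = 106 CFU/mL × 7.5126 × 10^5 = 7.96 × 10^7 CFU/mL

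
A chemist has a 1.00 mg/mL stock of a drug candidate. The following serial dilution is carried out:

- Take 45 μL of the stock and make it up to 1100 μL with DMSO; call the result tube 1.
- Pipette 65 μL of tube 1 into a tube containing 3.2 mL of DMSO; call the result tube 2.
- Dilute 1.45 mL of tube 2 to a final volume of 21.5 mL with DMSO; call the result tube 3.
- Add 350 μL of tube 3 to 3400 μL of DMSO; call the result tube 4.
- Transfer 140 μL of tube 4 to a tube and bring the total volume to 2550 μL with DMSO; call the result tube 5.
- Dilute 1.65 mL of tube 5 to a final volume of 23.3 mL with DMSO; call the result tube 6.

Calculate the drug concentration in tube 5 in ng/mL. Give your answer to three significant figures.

0.281 ng/mL

Step 1: 45 μL brought to 1100 μL → factor 1100/45 = 24.444
Step 2: 65 μL + 3.2 mL = 3265 μL total → factor 3265/65 = 50.231
Step 3: 1.45 mL brought to 21.5 mL → factor 21.5/1.45 = 14.828
Step 4: 350 μL + 3400 μL = 3750 μL total → factor 3750/350 = 10.714
Step 5: 140 μL brought to 2550 μL → factor 2550/140 = 18.214
Dilution factor through tube 5 = 24.444 × 50.231 × 14.828 × 10.714 × 18.214 = 3.553 × 10^6
[tube 5] = 1.00 mg/mL / 3.553 × 10^6 = 2.815 × 10^-7 mg/mL = 0.281 ng/mL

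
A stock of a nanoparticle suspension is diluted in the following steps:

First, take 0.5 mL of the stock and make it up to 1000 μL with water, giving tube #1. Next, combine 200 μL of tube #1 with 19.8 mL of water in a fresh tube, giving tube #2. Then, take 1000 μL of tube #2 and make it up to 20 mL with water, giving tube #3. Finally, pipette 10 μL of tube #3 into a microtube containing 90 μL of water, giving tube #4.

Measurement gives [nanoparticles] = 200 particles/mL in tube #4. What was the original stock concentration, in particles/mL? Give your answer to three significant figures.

Step 1: 0.5 mL brought to 1000 μL → factor 1/0.5 = 2
Step 2: 200 μL + 19.8 mL = 20000 μL total → factor 20000/200 = 100
Step 3: 1000 μL brought to 20 mL → factor 20000/1000 = 20
Step 4: 10 μL + 90 μL = 100 μL total → factor 100/10 = 10
Overall dilution factor = 2 × 100 × 20 × 10 = 40000
Stock = 200 particles/mL × 40000 = 8.00 × 10^6 particles/mL

8.00 × 10^6 particles/mL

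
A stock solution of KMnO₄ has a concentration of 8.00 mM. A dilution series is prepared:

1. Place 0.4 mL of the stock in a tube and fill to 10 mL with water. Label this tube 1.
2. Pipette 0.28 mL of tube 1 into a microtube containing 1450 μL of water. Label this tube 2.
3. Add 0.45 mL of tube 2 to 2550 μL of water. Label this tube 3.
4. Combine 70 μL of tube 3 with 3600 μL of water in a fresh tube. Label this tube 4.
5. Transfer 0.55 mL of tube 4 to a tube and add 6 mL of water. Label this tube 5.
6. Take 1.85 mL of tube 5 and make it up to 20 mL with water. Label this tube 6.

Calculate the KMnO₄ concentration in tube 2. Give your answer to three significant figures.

0.0518 mM

Step 1: 0.4 mL brought to 10 mL → factor 10/0.4 = 25
Step 2: 0.28 mL + 1450 μL = 1.73 mL total → factor 1.73/0.28 = 6.1786
Dilution factor through tube 2 = 25 × 6.1786 = 154.46
[tube 2] = 8.00 mM / 154.46 = 0.0518 mM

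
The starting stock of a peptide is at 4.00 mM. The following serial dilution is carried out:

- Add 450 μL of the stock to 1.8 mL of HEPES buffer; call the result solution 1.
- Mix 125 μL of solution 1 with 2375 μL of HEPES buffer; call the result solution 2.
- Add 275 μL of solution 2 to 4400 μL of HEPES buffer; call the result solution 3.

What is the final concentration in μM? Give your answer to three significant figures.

Step 1: 450 μL + 1.8 mL = 2250 μL total → factor 2250/450 = 5
Step 2: 125 μL + 2375 μL = 2500 μL total → factor 2500/125 = 20
Step 3: 275 μL + 4400 μL = 4675 μL total → factor 4675/275 = 17
Overall dilution factor = 5 × 20 × 17 = 1700
Final = 4.00 mM / 1700 = 0.002353 mM = 2.35 μM

2.35 μM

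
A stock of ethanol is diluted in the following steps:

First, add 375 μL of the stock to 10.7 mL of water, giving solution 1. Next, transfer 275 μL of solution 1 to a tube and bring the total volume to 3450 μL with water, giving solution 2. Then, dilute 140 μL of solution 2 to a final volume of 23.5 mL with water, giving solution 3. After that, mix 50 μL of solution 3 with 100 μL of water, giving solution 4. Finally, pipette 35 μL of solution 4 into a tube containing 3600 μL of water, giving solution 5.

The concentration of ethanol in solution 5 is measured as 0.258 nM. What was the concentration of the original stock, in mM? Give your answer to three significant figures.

Step 1: 375 μL + 10.7 mL = 11075 μL total → factor 11075/375 = 29.533
Step 2: 275 μL brought to 3450 μL → factor 3450/275 = 12.545
Step 3: 140 μL brought to 23.5 mL → factor 23500/140 = 167.86
Step 4: 50 μL + 100 μL = 150 μL total → factor 150/50 = 3
Step 5: 35 μL + 3600 μL = 3635 μL total → factor 3635/35 = 103.86
Overall dilution factor = 29.533 × 12.545 × 167.86 × 3 × 103.86 = 1.9377 × 10^7
Stock = 0.258 nM × 1.9377 × 10^7 = 4.999 × 10^6 nM = 5.00 mM

5.00 mM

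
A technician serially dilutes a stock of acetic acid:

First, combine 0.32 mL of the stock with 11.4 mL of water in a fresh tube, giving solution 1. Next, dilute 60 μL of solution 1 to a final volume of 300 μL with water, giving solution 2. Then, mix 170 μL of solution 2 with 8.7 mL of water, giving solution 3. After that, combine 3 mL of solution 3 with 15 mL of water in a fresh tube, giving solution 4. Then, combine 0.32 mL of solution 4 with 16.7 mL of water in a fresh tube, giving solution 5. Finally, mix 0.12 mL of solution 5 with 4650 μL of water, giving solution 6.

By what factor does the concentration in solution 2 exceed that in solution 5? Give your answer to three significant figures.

1.67 × 10^4

Step 1: 0.32 mL + 11.4 mL = 11.72 mL total → factor 11.72/0.32 = 36.625
Step 2: 60 μL brought to 300 μL → factor 300/60 = 5
Step 3: 170 μL + 8.7 mL = 8870 μL total → factor 8870/170 = 52.176
Step 4: 3 mL + 15 mL = 18 mL total → factor 18/3 = 6
Step 5: 0.32 mL + 16.7 mL = 17.02 mL total → factor 17.02/0.32 = 53.188
Dilution factor to solution 2 = 183.12; to solution 5 = 3.0492 × 10^6
[solution 2]/[solution 5] = (factor to solution 5)/(factor to solution 2) = 3.0492 × 10^6/183.12 = 1.67 × 10^4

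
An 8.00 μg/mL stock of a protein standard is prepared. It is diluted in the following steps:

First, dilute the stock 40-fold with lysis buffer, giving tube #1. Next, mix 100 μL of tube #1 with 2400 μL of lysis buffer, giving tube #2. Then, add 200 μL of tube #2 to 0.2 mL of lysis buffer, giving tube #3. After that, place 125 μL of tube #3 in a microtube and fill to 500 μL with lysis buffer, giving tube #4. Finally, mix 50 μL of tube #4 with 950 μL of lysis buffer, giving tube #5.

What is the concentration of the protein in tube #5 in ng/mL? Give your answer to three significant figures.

0.0500 ng/mL

Step 1: 40-fold → factor 40
Step 2: 100 μL + 2400 μL = 2500 μL total → factor 2500/100 = 25
Step 3: 200 μL + 0.2 mL = 400 μL total → factor 400/200 = 2
Step 4: 125 μL brought to 500 μL → factor 500/125 = 4
Step 5: 50 μL + 950 μL = 1000 μL total → factor 1000/50 = 20
Overall dilution factor = 40 × 25 × 2 × 4 × 20 = 1.6 × 10^5
Final = 8.00 μg/mL / 1.6 × 10^5 = 5.000 × 10^-5 μg/mL = 0.0500 ng/mL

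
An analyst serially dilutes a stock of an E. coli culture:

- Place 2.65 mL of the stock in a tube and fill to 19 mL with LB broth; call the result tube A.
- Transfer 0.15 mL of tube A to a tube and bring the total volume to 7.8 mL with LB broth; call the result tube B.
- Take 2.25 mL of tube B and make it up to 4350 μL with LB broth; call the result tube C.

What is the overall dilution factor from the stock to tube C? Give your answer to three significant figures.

Step 1: 2.65 mL brought to 19 mL → factor 19/2.65 = 7.1698
Step 2: 0.15 mL brought to 7.8 mL → factor 7.8/0.15 = 52
Step 3: 2.25 mL brought to 4350 μL → factor 4.35/2.25 = 1.9333
Overall dilution factor = 7.1698 × 52 × 1.9333 = 720.81

721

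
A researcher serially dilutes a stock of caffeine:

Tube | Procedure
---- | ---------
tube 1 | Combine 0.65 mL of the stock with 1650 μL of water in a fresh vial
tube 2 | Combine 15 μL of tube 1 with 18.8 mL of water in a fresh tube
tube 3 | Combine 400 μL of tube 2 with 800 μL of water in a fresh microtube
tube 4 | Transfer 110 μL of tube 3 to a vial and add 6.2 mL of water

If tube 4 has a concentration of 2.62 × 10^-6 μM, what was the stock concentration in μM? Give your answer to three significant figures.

Step 1: 0.65 mL + 1650 μL = 2.3 mL total → factor 2.3/0.65 = 3.5385
Step 2: 15 μL + 18.8 mL = 18815 μL total → factor 18815/15 = 1254.3
Step 3: 400 μL + 800 μL = 1200 μL total → factor 1200/400 = 3
Step 4: 110 μL + 6.2 mL = 6310 μL total → factor 6310/110 = 57.364
Overall dilution factor = 3.5385 × 1254.3 × 3 × 57.364 = 7.6381 × 10^5
Stock = 2.62 × 10^-6 μM × 7.6381 × 10^5 = 2.00 μM

2.00 μM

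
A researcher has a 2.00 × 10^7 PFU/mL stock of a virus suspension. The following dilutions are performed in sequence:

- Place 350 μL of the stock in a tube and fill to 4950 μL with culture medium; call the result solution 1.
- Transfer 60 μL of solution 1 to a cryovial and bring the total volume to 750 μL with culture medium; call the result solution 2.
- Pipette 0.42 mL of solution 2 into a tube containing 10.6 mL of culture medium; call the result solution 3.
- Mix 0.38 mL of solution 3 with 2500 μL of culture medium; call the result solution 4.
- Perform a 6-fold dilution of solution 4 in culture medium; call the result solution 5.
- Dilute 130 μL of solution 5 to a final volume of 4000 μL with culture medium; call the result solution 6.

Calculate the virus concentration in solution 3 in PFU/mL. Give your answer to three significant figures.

Step 1: 350 μL brought to 4950 μL → factor 4950/350 = 14.143
Step 2: 60 μL brought to 750 μL → factor 750/60 = 12.5
Step 3: 0.42 mL + 10.6 mL = 11.02 mL total → factor 11.02/0.42 = 26.238
Dilution factor through solution 3 = 14.143 × 12.5 × 26.238 = 4638.5
[solution 3] = 2.00 × 10^7 PFU/mL / 4638.5 = 4.31 × 10^3 PFU/mL

4.31 × 10^3 PFU/mL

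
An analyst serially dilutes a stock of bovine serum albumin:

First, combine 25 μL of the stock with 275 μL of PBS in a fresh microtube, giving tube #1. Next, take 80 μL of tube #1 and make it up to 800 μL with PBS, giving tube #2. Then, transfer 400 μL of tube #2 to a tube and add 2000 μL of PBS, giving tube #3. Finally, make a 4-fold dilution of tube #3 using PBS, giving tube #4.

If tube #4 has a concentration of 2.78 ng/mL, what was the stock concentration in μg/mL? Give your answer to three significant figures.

Step 1: 25 μL + 275 μL = 300 μL total → factor 300/25 = 12
Step 2: 80 μL brought to 800 μL → factor 800/80 = 10
Step 3: 400 μL + 2000 μL = 2400 μL total → factor 2400/400 = 6
Step 4: 4-fold → factor 4
Overall dilution factor = 12 × 10 × 6 × 4 = 2880
Stock = 2.78 ng/mL × 2880 = 8006 ng/mL = 8.01 μg/mL

8.01 μg/mL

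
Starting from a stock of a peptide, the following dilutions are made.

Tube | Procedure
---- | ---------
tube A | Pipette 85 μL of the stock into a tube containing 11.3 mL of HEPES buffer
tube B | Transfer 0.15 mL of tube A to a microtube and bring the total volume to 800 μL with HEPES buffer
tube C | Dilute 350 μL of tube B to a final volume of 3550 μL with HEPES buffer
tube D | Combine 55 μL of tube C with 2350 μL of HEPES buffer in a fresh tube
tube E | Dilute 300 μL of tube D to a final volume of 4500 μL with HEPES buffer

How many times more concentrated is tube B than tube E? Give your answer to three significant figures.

6.65 × 10^3

Step 1: 85 μL + 11.3 mL = 11385 μL total → factor 11385/85 = 133.94
Step 2: 0.15 mL brought to 800 μL → factor 0.8/0.15 = 5.3333
Step 3: 350 μL brought to 3550 μL → factor 3550/350 = 10.143
Step 4: 55 μL + 2350 μL = 2405 μL total → factor 2405/55 = 43.727
Step 5: 300 μL brought to 4500 μL → factor 4500/300 = 15
Dilution factor to tube B = 714.35; to tube E = 4.7524 × 10^6
[tube B]/[tube E] = (factor to tube E)/(factor to tube B) = 4.7524 × 10^6/714.35 = 6.65 × 10^3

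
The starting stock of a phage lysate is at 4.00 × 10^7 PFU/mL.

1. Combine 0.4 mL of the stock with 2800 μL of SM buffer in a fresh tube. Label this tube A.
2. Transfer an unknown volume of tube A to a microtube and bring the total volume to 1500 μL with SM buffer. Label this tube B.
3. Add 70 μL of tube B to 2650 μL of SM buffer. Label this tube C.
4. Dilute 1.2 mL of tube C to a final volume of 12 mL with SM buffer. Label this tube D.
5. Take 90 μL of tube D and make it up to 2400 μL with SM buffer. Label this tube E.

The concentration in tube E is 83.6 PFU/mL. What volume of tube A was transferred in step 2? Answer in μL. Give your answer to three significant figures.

260 μL

Step 1: 0.4 mL + 2800 μL = 3.2 mL total → factor 3.2/0.4 = 8
Step 2: v brought to 1500 μL → factor = 1500 μL/v
Step 3: 70 μL + 2650 μL = 2720 μL total → factor 2720/70 = 38.857
Step 4: 1.2 mL brought to 12 mL → factor 12/1.2 = 10
Step 5: 90 μL brought to 2400 μL → factor 2400/90 = 26.667
Product of known-step factors = 82895
Overall factor = 4.00 × 10^7 PFU/mL / (83.6 PFU/mL) = 4.7847 × 10^5
Step-2 factor = 4.7847 × 10^5 / 82895 = 5.772
v = 1500 μL / 5.772 = 260 μL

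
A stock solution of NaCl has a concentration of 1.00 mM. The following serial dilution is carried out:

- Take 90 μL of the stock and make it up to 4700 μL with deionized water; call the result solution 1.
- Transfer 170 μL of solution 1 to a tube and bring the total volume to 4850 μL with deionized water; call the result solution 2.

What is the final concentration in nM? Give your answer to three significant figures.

671 nM

Step 1: 90 μL brought to 4700 μL → factor 4700/90 = 52.222
Step 2: 170 μL brought to 4850 μL → factor 4850/170 = 28.529
Overall dilution factor = 52.222 × 28.529 = 1489.9
Final = 1.00 mM / 1489.9 = 0.0006712 mM = 671 nM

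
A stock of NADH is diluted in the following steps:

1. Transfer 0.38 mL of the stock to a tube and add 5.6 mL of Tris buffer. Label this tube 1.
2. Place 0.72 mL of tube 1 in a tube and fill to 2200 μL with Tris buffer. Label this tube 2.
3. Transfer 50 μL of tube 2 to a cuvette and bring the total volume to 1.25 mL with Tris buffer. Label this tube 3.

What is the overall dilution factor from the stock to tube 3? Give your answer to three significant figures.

Step 1: 0.38 mL + 5.6 mL = 5.98 mL total → factor 5.98/0.38 = 15.737
Step 2: 0.72 mL brought to 2200 μL → factor 2.2/0.72 = 3.0556
Step 3: 50 μL brought to 1.25 mL → factor 1250/50 = 25
Overall dilution factor = 15.737 × 3.0556 × 25 = 1202.1

1.20 × 10^3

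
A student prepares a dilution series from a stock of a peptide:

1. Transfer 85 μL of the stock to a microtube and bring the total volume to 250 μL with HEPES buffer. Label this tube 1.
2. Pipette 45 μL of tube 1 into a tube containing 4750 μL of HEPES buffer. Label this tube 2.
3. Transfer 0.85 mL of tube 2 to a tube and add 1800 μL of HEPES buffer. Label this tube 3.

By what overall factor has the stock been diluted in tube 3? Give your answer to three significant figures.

Step 1: 85 μL brought to 250 μL → factor 250/85 = 2.9412
Step 2: 45 μL + 4750 μL = 4795 μL total → factor 4795/45 = 106.56
Step 3: 0.85 mL + 1800 μL = 2.65 mL total → factor 2.65/0.85 = 3.1176
Overall dilution factor = 2.9412 × 106.56 × 3.1176 = 977.07

977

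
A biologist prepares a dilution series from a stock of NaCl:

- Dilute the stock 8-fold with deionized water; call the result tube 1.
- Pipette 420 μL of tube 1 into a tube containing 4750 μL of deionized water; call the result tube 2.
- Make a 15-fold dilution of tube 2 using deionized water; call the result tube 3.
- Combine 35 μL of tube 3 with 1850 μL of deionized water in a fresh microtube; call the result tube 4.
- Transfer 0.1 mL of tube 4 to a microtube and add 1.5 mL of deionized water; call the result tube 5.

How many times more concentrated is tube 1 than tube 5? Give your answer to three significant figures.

1.59 × 10^5

Step 1: 8-fold → factor 8
Step 2: 420 μL + 4750 μL = 5170 μL total → factor 5170/420 = 12.31
Step 3: 15-fold → factor 15
Step 4: 35 μL + 1850 μL = 1885 μL total → factor 1885/35 = 53.857
Step 5: 0.1 mL + 1.5 mL = 1.6 mL total → factor 1.6/0.1 = 16
Dilution factor to tube 1 = 8; to tube 5 = 1.2729 × 10^6
[tube 1]/[tube 5] = (factor to tube 5)/(factor to tube 1) = 1.2729 × 10^6/8 = 1.59 × 10^5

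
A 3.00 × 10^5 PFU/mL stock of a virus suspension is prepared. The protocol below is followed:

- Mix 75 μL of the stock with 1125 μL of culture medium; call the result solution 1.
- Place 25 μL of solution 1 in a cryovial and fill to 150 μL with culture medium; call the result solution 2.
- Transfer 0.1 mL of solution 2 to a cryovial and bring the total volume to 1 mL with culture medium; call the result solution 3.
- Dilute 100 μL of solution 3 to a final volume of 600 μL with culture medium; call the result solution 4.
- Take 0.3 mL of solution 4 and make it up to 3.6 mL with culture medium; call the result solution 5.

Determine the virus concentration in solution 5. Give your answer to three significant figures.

4.34 PFU/mL

Step 1: 75 μL + 1125 μL = 1200 μL total → factor 1200/75 = 16
Step 2: 25 μL brought to 150 μL → factor 150/25 = 6
Step 3: 0.1 mL brought to 1 mL → factor 1/0.1 = 10
Step 4: 100 μL brought to 600 μL → factor 600/100 = 6
Step 5: 0.3 mL brought to 3.6 mL → factor 3.6/0.3 = 12
Overall dilution factor = 16 × 6 × 10 × 6 × 12 = 69120
Final = 3.00 × 10^5 PFU/mL / 69120 = 4.34 PFU/mL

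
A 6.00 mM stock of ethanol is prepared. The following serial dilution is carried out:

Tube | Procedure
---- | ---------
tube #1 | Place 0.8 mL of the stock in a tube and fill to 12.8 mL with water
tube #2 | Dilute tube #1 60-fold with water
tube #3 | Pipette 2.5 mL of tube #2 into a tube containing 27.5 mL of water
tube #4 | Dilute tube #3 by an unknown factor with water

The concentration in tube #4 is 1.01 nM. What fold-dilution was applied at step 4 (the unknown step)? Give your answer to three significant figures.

516-fold

Step 1: 0.8 mL brought to 12.8 mL → factor 12.8/0.8 = 16
Step 2: 60-fold → factor 60
Step 3: 2.5 mL + 27.5 mL = 30 mL total → factor 30/2.5 = 12
Step 4: unknown factor x
Product of known-step factors = 11520
Overall factor = 6.00 mM / (1.01 nM) = 5.9406 × 10^6
x = 5.9406 × 10^6 / 11520 = 516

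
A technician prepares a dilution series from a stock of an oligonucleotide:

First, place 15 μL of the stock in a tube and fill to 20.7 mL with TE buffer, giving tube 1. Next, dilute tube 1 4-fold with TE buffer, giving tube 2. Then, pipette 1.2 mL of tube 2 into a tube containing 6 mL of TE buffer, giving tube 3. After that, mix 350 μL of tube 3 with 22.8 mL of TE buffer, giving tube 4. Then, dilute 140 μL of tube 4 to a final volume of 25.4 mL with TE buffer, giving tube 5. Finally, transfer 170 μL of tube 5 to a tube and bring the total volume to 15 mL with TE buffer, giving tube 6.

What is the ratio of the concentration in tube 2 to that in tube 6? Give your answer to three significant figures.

Step 1: 15 μL brought to 20.7 mL → factor 20700/15 = 1380
Step 2: 4-fold → factor 4
Step 3: 1.2 mL + 6 mL = 7.2 mL total → factor 7.2/1.2 = 6
Step 4: 350 μL + 22.8 mL = 23150 μL total → factor 23150/350 = 66.143
Step 5: 140 μL brought to 25.4 mL → factor 25400/140 = 181.43
Step 6: 170 μL brought to 15 mL → factor 15000/170 = 88.235
Dilution factor to tube 2 = 5520; to tube 6 = 3.5069 × 10^10
[tube 2]/[tube 6] = (factor to tube 6)/(factor to tube 2) = 3.5069 × 10^10/5520 = 6.35 × 10^6

6.35 × 10^6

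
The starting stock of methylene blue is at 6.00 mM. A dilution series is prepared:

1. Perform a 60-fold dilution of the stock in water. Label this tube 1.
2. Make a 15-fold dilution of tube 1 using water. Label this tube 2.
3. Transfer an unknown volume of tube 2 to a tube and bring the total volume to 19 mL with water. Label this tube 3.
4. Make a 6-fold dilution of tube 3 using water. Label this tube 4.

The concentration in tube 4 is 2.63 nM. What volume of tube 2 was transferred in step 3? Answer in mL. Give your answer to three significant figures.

Step 1: 60-fold → factor 60
Step 2: 15-fold → factor 15
Step 3: v brought to 19 mL → factor = 19 mL/v
Step 4: 6-fold → factor 6
Product of known-step factors = 5400
Overall factor = 6.00 mM / (2.63 nM) = 2.2814 × 10^6
Step-3 factor = 2.2814 × 10^6 / 5400 = 422.48
v = 19 mL / 422.48 = 0.0450 mL

0.0450 mL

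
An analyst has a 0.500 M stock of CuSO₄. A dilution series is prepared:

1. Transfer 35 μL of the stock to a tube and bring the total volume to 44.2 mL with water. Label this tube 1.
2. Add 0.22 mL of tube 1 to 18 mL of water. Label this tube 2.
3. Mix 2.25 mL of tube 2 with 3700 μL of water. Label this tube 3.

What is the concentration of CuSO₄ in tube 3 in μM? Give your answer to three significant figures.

1.81 μM

Step 1: 35 μL brought to 44.2 mL → factor 44200/35 = 1262.9
Step 2: 0.22 mL + 18 mL = 18.22 mL total → factor 18.22/0.22 = 82.818
Step 3: 2.25 mL + 3700 μL = 5.95 mL total → factor 5.95/2.25 = 2.6444
Overall dilution factor = 1262.9 × 82.818 × 2.6444 = 2.7658 × 10^5
Final = 0.500 M / 2.7658 × 10^5 = 1.808 × 10^-6 M = 1.81 μM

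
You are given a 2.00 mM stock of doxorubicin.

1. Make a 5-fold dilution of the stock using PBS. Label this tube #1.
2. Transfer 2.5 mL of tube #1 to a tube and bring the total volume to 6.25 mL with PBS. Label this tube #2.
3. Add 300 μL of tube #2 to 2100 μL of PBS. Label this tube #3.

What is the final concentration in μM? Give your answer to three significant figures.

Step 1: 5-fold → factor 5
Step 2: 2.5 mL brought to 6.25 mL → factor 6.25/2.5 = 2.5
Step 3: 300 μL + 2100 μL = 2400 μL total → factor 2400/300 = 8
Overall dilution factor = 5 × 2.5 × 8 = 100
Final = 2.00 mM / 100 = 0.02000 mM = 20.0 μM

20.0 μM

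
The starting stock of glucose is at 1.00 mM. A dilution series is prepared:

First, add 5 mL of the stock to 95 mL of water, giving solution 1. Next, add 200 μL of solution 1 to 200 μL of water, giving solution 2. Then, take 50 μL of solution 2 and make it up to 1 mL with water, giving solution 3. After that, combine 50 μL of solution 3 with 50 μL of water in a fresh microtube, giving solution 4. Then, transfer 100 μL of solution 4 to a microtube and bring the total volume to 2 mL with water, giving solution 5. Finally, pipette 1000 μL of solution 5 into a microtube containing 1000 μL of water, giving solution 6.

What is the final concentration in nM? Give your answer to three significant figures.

Step 1: 5 mL + 95 mL = 100 mL total → factor 100/5 = 20
Step 2: 200 μL + 200 μL = 400 μL total → factor 400/200 = 2
Step 3: 50 μL brought to 1 mL → factor 1000/50 = 20
Step 4: 50 μL + 50 μL = 100 μL total → factor 100/50 = 2
Step 5: 100 μL brought to 2 mL → factor 2000/100 = 20
Step 6: 1000 μL + 1000 μL = 2000 μL total → factor 2000/1000 = 2
Overall dilution factor = 20 × 2 × 20 × 2 × 20 × 2 = 64000
Final = 1.00 mM / 64000 = 1.563 × 10^-5 mM = 15.6 nM

15.6 nM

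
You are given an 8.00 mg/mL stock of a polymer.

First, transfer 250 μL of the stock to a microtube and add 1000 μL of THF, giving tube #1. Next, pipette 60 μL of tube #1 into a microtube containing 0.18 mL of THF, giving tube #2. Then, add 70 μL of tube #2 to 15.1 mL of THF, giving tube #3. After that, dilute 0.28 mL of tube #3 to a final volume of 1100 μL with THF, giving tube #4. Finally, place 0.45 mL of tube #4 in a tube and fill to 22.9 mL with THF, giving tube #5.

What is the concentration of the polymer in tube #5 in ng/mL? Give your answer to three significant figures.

9.23 ng/mL

Step 1: 250 μL + 1000 μL = 1250 μL total → factor 1250/250 = 5
Step 2: 60 μL + 0.18 mL = 240 μL total → factor 240/60 = 4
Step 3: 70 μL + 15.1 mL = 15170 μL total → factor 15170/70 = 216.71
Step 4: 0.28 mL brought to 1100 μL → factor 1.1/0.28 = 3.9286
Step 5: 0.45 mL brought to 22.9 mL → factor 22.9/0.45 = 50.889
Overall dilution factor = 5 × 4 × 216.71 × 3.9286 × 50.889 = 8.6651 × 10^5
Final = 8.00 mg/mL / 8.6651 × 10^5 = 9.232 × 10^-6 mg/mL = 9.23 ng/mL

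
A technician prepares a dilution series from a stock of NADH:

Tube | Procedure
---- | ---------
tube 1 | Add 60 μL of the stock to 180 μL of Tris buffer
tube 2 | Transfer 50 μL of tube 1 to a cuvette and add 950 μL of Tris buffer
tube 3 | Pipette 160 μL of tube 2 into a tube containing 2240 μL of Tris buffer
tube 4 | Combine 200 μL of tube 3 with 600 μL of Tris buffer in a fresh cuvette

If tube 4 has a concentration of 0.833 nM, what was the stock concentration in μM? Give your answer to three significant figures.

4.00 μM

Step 1: 60 μL + 180 μL = 240 μL total → factor 240/60 = 4
Step 2: 50 μL + 950 μL = 1000 μL total → factor 1000/50 = 20
Step 3: 160 μL + 2240 μL = 2400 μL total → factor 2400/160 = 15
Step 4: 200 μL + 600 μL = 800 μL total → factor 800/200 = 4
Overall dilution factor = 4 × 20 × 15 × 4 = 4800
Stock = 0.833 nM × 4800 = 3998 nM = 4.00 μM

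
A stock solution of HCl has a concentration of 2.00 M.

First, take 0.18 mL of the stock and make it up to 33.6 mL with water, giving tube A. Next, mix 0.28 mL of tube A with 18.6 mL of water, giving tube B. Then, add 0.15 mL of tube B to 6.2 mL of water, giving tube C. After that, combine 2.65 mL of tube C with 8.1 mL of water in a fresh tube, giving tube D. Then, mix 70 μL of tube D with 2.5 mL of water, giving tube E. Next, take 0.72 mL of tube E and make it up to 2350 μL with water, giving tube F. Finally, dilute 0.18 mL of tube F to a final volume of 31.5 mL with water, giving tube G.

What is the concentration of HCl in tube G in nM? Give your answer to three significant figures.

Step 1: 0.18 mL brought to 33.6 mL → factor 33.6/0.18 = 186.67
Step 2: 0.28 mL + 18.6 mL = 18.88 mL total → factor 18.88/0.28 = 67.429
Step 3: 0.15 mL + 6.2 mL = 6.35 mL total → factor 6.35/0.15 = 42.333
Step 4: 2.65 mL + 8.1 mL = 10.75 mL total → factor 10.75/2.65 = 4.0566
Step 5: 70 μL + 2.5 mL = 2570 μL total → factor 2570/70 = 36.714
Step 6: 0.72 mL brought to 2350 μL → factor 2.35/0.72 = 3.2639
Step 7: 0.18 mL brought to 31.5 mL → factor 31.5/0.18 = 175
Overall dilution factor = 186.67 × 67.429 × 42.333 × 4.0566 × 36.714 × 3.2639 × 175 = 4.5328 × 10^10
Final = 2.00 M / 4.5328 × 10^10 = 4.412 × 10^-11 M = 0.0441 nM

0.0441 nM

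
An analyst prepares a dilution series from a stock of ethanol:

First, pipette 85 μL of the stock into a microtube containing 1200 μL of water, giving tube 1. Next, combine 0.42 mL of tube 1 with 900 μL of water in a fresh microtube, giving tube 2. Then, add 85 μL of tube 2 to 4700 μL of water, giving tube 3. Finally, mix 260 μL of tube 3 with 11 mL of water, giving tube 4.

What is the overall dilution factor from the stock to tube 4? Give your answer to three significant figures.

1.16 × 10^5

Step 1: 85 μL + 1200 μL = 1285 μL total → factor 1285/85 = 15.118
Step 2: 0.42 mL + 900 μL = 1.32 mL total → factor 1.32/0.42 = 3.1429
Step 3: 85 μL + 4700 μL = 4785 μL total → factor 4785/85 = 56.294
Step 4: 260 μL + 11 mL = 11260 μL total → factor 11260/260 = 43.308
Overall dilution factor = 15.118 × 3.1429 × 56.294 × 43.308 = 1.1583 × 10^5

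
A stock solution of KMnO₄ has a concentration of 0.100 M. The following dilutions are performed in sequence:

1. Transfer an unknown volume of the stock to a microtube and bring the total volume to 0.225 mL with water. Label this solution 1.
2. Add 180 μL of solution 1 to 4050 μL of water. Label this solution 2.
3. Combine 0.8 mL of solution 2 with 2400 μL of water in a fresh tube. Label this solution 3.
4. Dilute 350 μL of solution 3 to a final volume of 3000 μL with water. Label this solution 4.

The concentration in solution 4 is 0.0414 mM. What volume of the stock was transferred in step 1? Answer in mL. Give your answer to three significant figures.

0.0751 mL

Step 1: v brought to 0.225 mL → factor = 0.225 mL/v
Step 2: 180 μL + 4050 μL = 4230 μL total → factor 4230/180 = 23.5
Step 3: 0.8 mL + 2400 μL = 3.2 mL total → factor 3.2/0.8 = 4
Step 4: 350 μL brought to 3000 μL → factor 3000/350 = 8.5714
Product of known-step factors = 805.71
Overall factor = 0.100 M / (0.0414 mM) = 2415.5
Step-1 factor = 2415.5 / 805.71 = 2.9979
v = 0.225 mL / 2.9979 = 0.0751 mL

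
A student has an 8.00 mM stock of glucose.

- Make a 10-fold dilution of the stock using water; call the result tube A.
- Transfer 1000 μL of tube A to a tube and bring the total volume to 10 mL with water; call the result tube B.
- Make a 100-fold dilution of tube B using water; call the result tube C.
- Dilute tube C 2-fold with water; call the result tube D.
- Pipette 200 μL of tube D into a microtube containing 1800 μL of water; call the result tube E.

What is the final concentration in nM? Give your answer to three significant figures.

40.0 nM

Step 1: 10-fold → factor 10
Step 2: 1000 μL brought to 10 mL → factor 10000/1000 = 10
Step 3: 100-fold → factor 100
Step 4: 2-fold → factor 2
Step 5: 200 μL + 1800 μL = 2000 μL total → factor 2000/200 = 10
Overall dilution factor = 10 × 10 × 100 × 2 × 10 = 2 × 10^5
Final = 8.00 mM / 2 × 10^5 = 4.000 × 10^-5 mM = 40.0 nM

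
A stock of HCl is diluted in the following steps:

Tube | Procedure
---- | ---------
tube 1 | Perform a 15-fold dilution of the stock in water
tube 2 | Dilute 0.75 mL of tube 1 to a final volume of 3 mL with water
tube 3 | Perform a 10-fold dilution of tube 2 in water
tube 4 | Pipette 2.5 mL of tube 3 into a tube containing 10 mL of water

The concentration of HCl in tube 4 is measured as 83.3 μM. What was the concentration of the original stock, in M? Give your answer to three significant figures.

0.250 M

Step 1: 15-fold → factor 15
Step 2: 0.75 mL brought to 3 mL → factor 3/0.75 = 4
Step 3: 10-fold → factor 10
Step 4: 2.5 mL + 10 mL = 12.5 mL total → factor 12.5/2.5 = 5
Overall dilution factor = 15 × 4 × 10 × 5 = 3000
Stock = 83.3 μM × 3000 = 2.499 × 10^5 μM = 0.250 M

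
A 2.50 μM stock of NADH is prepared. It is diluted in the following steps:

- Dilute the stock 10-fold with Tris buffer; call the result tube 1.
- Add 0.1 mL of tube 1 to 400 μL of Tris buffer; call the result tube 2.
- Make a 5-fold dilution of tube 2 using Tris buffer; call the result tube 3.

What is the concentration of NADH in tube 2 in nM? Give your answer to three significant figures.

50.0 nM

Step 1: 10-fold → factor 10
Step 2: 0.1 mL + 400 μL = 0.5 mL total → factor 0.5/0.1 = 5
Dilution factor through tube 2 = 10 × 5 = 50
[tube 2] = 2.50 μM / 50 = 0.05000 μM = 50.0 nM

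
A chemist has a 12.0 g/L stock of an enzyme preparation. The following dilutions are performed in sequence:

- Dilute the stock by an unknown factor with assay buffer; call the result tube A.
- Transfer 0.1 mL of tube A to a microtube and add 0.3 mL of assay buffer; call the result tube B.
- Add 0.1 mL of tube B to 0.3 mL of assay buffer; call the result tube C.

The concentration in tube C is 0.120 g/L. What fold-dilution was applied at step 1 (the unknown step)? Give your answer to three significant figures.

Step 1: unknown factor x
Step 2: 0.1 mL + 0.3 mL = 0.4 mL total → factor 0.4/0.1 = 4
Step 3: 0.1 mL + 0.3 mL = 0.4 mL total → factor 0.4/0.1 = 4
Product of known-step factors = 16
Overall factor = 12.0 g/L / (0.120 g/L) = 100
x = 100 / 16 = 6.25

6.25-fold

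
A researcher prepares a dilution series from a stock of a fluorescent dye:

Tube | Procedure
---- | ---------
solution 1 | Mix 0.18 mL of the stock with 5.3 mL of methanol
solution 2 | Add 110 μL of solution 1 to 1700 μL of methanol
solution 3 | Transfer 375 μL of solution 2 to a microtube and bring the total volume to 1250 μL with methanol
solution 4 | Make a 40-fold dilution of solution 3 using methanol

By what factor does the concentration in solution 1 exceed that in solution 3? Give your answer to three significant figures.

Step 1: 0.18 mL + 5.3 mL = 5.48 mL total → factor 5.48/0.18 = 30.444
Step 2: 110 μL + 1700 μL = 1810 μL total → factor 1810/110 = 16.455
Step 3: 375 μL brought to 1250 μL → factor 1250/375 = 3.3333
Dilution factor to solution 1 = 30.444; to solution 3 = 1669.8
[solution 1]/[solution 3] = (factor to solution 3)/(factor to solution 1) = 1669.8/30.444 = 54.8

54.8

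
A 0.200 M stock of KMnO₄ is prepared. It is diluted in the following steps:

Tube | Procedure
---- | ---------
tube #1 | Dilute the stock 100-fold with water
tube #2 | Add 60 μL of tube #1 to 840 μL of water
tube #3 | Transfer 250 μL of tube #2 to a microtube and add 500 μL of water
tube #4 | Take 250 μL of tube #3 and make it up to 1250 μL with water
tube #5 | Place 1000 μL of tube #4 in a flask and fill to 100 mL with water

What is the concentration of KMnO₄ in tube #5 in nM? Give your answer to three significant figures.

Step 1: 100-fold → factor 100
Step 2: 60 μL + 840 μL = 900 μL total → factor 900/60 = 15
Step 3: 250 μL + 500 μL = 750 μL total → factor 750/250 = 3
Step 4: 250 μL brought to 1250 μL → factor 1250/250 = 5
Step 5: 1000 μL brought to 100 mL → factor 1 × 10^5/1000 = 100
Overall dilution factor = 100 × 15 × 3 × 5 × 100 = 2.25 × 10^6
Final = 0.200 M / 2.25 × 10^6 = 8.889 × 10^-8 M = 88.9 nM

88.9 nM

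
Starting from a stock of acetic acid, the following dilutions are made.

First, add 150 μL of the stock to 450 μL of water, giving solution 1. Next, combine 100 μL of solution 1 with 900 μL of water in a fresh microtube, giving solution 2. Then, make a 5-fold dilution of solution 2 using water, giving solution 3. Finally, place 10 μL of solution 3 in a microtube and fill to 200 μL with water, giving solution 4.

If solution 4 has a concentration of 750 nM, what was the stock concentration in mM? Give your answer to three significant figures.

3.00 mM

Step 1: 150 μL + 450 μL = 600 μL total → factor 600/150 = 4
Step 2: 100 μL + 900 μL = 1000 μL total → factor 1000/100 = 10
Step 3: 5-fold → factor 5
Step 4: 10 μL brought to 200 μL → factor 200/10 = 20
Overall dilution factor = 4 × 10 × 5 × 20 = 4000
Stock = 750 nM × 4000 = 3.000 × 10^6 nM = 3.00 mM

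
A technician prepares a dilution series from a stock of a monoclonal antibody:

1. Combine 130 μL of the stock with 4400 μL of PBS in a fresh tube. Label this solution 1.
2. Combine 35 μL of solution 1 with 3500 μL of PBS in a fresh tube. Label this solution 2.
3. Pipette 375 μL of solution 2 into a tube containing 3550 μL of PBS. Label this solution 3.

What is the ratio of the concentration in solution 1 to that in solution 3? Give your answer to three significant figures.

1.06 × 10^3

Step 1: 130 μL + 4400 μL = 4530 μL total → factor 4530/130 = 34.846
Step 2: 35 μL + 3500 μL = 3535 μL total → factor 3535/35 = 101
Step 3: 375 μL + 3550 μL = 3925 μL total → factor 3925/375 = 10.467
Dilution factor to solution 1 = 34.846; to solution 3 = 36837
[solution 1]/[solution 3] = (factor to solution 3)/(factor to solution 1) = 36837/34.846 = 1.06 × 10^3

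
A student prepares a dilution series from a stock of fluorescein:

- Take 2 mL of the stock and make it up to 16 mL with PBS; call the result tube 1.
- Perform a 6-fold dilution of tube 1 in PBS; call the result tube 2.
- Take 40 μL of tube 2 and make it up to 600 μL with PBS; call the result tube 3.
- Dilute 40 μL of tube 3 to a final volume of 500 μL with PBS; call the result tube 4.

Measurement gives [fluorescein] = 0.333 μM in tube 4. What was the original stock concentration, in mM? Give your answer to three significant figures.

3.00 mM

Step 1: 2 mL brought to 16 mL → factor 16/2 = 8
Step 2: 6-fold → factor 6
Step 3: 40 μL brought to 600 μL → factor 600/40 = 15
Step 4: 40 μL brought to 500 μL → factor 500/40 = 12.5
Overall dilution factor = 8 × 6 × 15 × 12.5 = 9000
Stock = 0.333 μM × 9000 = 2997 μM = 3.00 mM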